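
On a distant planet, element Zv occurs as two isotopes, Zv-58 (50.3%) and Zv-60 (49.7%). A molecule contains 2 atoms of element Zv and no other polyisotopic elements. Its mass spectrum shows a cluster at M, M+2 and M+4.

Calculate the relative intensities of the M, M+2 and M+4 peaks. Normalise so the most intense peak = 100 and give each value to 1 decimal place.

Each Zv atom is independently Zv-58 (p = 0.503) or Zv-60 (q = 0.497); the cluster is the binomial expansion (p + q)^2.
P(M) = 0.503^2 = 0.253009
P(M+2) = 2 × 0.503^1 × 0.497^1 = 0.499982
P(M+4) = 0.497^2 = 0.247009
The M+2 peak is largest (0.499982); scaling to 100 gives 50.6 : 100.0 : 49.4.

50.6 : 100.0 : 49.4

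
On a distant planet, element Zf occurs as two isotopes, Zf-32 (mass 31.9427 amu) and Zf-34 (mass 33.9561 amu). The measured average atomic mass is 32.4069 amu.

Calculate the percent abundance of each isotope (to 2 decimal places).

Writing the weighted mean with unknown fraction x of Zf-32:
31.9427·x + 33.9561·(1 − x) = 32.4069
(31.9427 − 33.9561)·x = 32.4069 − 33.9561
x = -1.5492 / -2.0134 = 0.76944 → 76.94% Zf-32, 23.06% Zf-34.

Zf-32: 76.94%, Zf-34: 23.06%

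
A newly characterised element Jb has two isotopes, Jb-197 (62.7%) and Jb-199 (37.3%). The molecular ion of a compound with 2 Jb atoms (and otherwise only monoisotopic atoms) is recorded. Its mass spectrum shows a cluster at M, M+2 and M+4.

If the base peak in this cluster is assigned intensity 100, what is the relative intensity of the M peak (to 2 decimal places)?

84.05

(0.627 + 0.373)^2 gives M 0.3931, M+2 0.4677, M+4 0.1391; the largest is M+2.
P(M+2) = C(2,1) × 0.627^1 × 0.373^1 = 2 × 0.6270 × 0.3730 = 0.467742 (base)
P(M) = C(2,0) × 0.627^2 × 0.373^0 = 1 × 0.393129 × 1.0000 = 0.393129
Relative intensity = 0.393129 / 0.467742 × 100 = 84.05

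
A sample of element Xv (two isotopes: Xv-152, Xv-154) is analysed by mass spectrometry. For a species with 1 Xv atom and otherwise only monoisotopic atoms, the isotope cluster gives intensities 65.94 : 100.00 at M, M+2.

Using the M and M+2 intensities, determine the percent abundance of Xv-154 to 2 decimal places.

60.26%

If p is the fraction of Xv that is Xv-152, then I(M+2)/I(M) = [C(1,1)·p^0·(1−p)] / p^1 = 1·(1−p)/p = 100.00/65.94 = 1.5165
(1−p)/p = 1.5165/1 = 1.5165  ⇒  p = 1/(1 + 1.5165) = 0.3974
Xv-152: 39.74%, Xv-154: 60.26%.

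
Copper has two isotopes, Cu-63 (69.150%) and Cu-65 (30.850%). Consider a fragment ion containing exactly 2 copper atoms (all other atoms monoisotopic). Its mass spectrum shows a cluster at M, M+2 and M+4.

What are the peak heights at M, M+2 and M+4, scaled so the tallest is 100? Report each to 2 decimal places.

Expanding (0.69150 + 0.30850)^2:
P(M) = 0.69150^2 = 0.478172
P(M+2) = 2 × 0.69150^1 × 0.30850^1 = 0.426656
P(M+4) = 0.30850^2 = 0.095172
The M peak is largest (0.478172); scaling to 100 gives 100.00 : 89.23 : 19.90.

100.00 : 89.23 : 19.90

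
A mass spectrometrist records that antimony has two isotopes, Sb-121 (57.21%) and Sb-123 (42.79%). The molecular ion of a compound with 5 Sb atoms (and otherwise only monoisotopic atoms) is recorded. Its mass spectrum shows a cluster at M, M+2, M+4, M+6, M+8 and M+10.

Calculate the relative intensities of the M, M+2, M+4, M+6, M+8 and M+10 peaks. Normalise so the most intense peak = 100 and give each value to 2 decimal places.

Each Sb atom is independently Sb-121 (p = 0.5721) or Sb-123 (q = 0.4279); the cluster is the binomial expansion (p + q)^5.
P(M) = 0.5721^5 = 0.061286
P(M+2) = 5 × 0.5721^4 × 0.4279^1 = 0.229192
P(M+4) = 10 × 0.5721^3 × 0.4279^2 = 0.342847
P(M+6) = 10 × 0.5721^2 × 0.4279^3 = 0.256431
P(M+8) = 5 × 0.5721^1 × 0.4279^4 = 0.095898
P(M+10) = 0.4279^5 = 0.014345
The M+4 peak is largest (0.342847); scaling to 100 gives 17.88 : 66.85 : 100.00 : 74.79 : 27.97 : 4.18.

17.88 : 66.85 : 100.00 : 74.79 : 27.97 : 4.18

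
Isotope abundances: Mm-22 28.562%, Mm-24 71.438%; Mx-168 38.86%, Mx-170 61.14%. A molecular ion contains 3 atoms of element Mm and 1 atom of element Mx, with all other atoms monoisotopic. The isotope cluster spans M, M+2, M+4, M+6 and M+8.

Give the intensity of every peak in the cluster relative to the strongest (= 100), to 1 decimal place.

Element Mm pattern (n=3): 0.02330053 : 0.17483476 : 0.43728889 : 0.36457582
Element Mx pattern (n=1): 0.3886 : 0.6114
Convolve the two distributions (both contribute in 2-u steps):
  M: 0.02330053×0.3886 = 0.009055
  M+2: 0.02330053×0.6114 + 0.17483476×0.3886 = 0.082187
  M+4: 0.17483476×0.6114 + 0.43728889×0.3886 = 0.276824
  M+6: 0.43728889×0.6114 + 0.36457582×0.3886 = 0.409033
  M+8: 0.36457582×0.6114 = 0.222902
Scale to base peak (0.409033) = 100: 2.2 : 20.1 : 67.7 : 100.0 : 54.5

2.2 : 20.1 : 67.7 : 100.0 : 54.5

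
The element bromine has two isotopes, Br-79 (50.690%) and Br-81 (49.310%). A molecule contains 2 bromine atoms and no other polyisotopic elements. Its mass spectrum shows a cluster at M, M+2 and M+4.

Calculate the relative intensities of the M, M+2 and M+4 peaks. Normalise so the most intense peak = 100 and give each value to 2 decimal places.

51.40 : 100.00 : 48.64

Each Br atom is independently Br-79 (p = 0.50690) or Br-81 (q = 0.49310); the cluster is the binomial expansion (p + q)^2.
P(M) = 0.50690^2 = 0.256948
P(M+2) = 2 × 0.50690^1 × 0.49310^1 = 0.499905
P(M+4) = 0.49310^2 = 0.243148
The M+2 peak is largest (0.499905); scaling to 100 gives 51.40 : 100.00 : 48.64.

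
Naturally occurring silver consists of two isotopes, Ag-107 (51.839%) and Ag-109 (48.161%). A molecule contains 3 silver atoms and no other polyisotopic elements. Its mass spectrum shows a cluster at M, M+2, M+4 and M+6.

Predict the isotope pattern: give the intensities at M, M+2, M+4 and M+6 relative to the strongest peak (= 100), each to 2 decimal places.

Each Ag atom is independently Ag-107 (p = 0.51839) or Ag-109 (q = 0.48161); the cluster is the binomial expansion (p + q)^3.
P(M) = 0.51839^3 = 0.139306
P(M+2) = 3 × 0.51839^2 × 0.48161^1 = 0.388267
P(M+4) = 3 × 0.51839^1 × 0.48161^2 = 0.360719
P(M+6) = 0.48161^3 = 0.111709
The M+2 peak is largest (0.388267); scaling to 100 gives 35.88 : 100.00 : 92.90 : 28.77.

35.88 : 100.00 : 92.90 : 28.77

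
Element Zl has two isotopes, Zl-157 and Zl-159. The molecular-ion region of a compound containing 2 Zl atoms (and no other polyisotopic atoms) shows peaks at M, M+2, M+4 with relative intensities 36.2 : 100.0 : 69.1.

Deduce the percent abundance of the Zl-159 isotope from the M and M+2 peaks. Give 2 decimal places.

Let p = fractional abundance of Zl-157. I(M+2)/I(M) = [C(2,1)·p^1·(1−p)] / p^2 = 2·(1−p)/p = 100.0/36.2 = 2.7624
(1−p)/p = 2.7624/2 = 1.3812  ⇒  p = 1/(1 + 1.3812) = 0.4200
Zl-157: 42.00%, Zl-159: 58.00%.

58.00%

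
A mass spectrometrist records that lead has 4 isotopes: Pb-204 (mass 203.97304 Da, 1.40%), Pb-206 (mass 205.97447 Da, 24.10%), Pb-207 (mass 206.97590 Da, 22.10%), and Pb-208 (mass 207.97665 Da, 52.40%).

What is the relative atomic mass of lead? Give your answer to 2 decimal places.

Ar = Σ fᵢ·mᵢ = 0.0140 × 203.97304 + 0.2410 × 205.97447 + 0.2210 × 206.97590 + 0.5240 × 207.97665
= 2.855623 + 49.639847 + 45.741674 + 108.979765 = 207.216909 Da

207.22 Da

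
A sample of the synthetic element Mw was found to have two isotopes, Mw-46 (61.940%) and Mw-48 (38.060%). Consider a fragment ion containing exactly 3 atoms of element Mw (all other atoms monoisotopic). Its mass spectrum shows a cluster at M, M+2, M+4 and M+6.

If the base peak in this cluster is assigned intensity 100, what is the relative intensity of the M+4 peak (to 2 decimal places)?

61.45

(0.61940 + 0.38060)^3 gives M 0.2376, M+2 0.4381, M+4 0.2692, M+6 0.0551; the largest is M+2.
P(M+2) = C(3,1) × 0.61940^2 × 0.38060^1 = 3 × 0.38365636 × 0.3806 = 0.438059 (base)
P(M+4) = C(3,2) × 0.61940^1 × 0.38060^2 = 3 × 0.6194 × 0.14485636 = 0.269172
Relative intensity = 0.269172 / 0.438059 × 100 = 61.45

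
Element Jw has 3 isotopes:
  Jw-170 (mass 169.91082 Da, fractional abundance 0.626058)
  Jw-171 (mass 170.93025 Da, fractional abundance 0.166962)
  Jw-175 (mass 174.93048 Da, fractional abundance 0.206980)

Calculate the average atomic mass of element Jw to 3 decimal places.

Ar = Σ fᵢ·mᵢ = 0.626058 × 169.91082 + 0.166962 × 170.93025 + 0.206980 × 174.93048
= 106.374028 + 28.538856 + 36.207111 = 171.119995 Da

171.120 Da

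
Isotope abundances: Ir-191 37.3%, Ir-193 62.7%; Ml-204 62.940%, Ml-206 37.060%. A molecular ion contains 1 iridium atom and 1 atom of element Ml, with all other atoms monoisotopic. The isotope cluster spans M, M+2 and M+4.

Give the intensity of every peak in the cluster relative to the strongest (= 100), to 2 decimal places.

Iridium pattern (n=1): 0.3730 : 0.6270
Element Ml pattern (n=1): 0.6294 : 0.3706
Convolve the two distributions (both contribute in 2-u steps):
  M: 0.3730×0.6294 = 0.234766
  M+2: 0.3730×0.3706 + 0.6270×0.6294 = 0.532868
  M+4: 0.6270×0.3706 = 0.232366
Scale to base peak (0.532868) = 100: 44.06 : 100.00 : 43.61

44.06 : 100.00 : 43.61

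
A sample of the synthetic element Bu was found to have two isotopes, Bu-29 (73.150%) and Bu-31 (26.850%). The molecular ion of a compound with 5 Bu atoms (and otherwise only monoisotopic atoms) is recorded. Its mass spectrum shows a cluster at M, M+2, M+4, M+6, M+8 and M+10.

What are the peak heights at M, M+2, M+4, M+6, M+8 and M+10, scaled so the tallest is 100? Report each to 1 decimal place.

54.5 : 100.0 : 73.4 : 26.9 : 4.9 : 0.4

Each Bu atom is independently Bu-29 (p = 0.73150) or Bu-31 (q = 0.26850); the cluster is the binomial expansion (p + q)^5.
P(M) = 0.73150^5 = 0.209446
P(M+2) = 5 × 0.73150^4 × 0.26850^1 = 0.384390
P(M+4) = 10 × 0.73150^3 × 0.26850^2 = 0.282183
P(M+6) = 10 × 0.73150^2 × 0.26850^3 = 0.103577
P(M+8) = 5 × 0.73150^1 × 0.26850^4 = 0.019009
P(M+10) = 0.26850^5 = 0.001395
The M+2 peak is largest (0.384390); scaling to 100 gives 54.5 : 100.0 : 73.4 : 26.9 : 4.9 : 0.4.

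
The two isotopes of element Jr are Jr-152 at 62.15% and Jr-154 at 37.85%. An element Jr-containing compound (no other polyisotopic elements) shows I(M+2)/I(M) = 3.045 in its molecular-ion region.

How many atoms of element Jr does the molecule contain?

The M+2/M ratio from n Jr atoms is n · q/p = n · 0.3785/0.6215.
n = 3.045 × 0.6215/0.3785 = 5.00 ≈ 5

5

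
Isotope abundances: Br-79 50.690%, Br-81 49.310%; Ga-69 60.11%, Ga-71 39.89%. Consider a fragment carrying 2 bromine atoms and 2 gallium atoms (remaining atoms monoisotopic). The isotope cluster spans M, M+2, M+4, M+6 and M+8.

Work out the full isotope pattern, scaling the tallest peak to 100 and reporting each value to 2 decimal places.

Bromine pattern (n=2): 0.25694761 : 0.49990478 : 0.24314761
Gallium pattern (n=2): 0.36132121 : 0.47955758 : 0.15912121
Convolve the two distributions (both contribute in 2-u steps):
  M: 0.25694761×0.36132121 = 0.092841
  M+2: 0.25694761×0.47955758 + 0.49990478×0.36132121 = 0.303847
  M+4: 0.25694761×0.15912121 + 0.49990478×0.47955758 + 0.24314761×0.36132121 = 0.368473
  M+6: 0.49990478×0.15912121 + 0.24314761×0.47955758 = 0.196149
  M+8: 0.24314761×0.15912121 = 0.038690
Scale to base peak (0.368473) = 100: 25.20 : 82.46 : 100.00 : 53.23 : 10.50

25.20 : 82.46 : 100.00 : 53.23 : 10.50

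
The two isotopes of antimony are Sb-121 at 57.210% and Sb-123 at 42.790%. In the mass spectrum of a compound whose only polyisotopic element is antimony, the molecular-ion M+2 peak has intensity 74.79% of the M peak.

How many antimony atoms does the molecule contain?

1

For n independent Sb atoms, I(M+2)/I(M) = n · (abundance Sb-123) / (abundance Sb-121) = n · 0.42790/0.57210.
n = 0.7479 × 0.57210/0.42790 = 1.00 ≈ 1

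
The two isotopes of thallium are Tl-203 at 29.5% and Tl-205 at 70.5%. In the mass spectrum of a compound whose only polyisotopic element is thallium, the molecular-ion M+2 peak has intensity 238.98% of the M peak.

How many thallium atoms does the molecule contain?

1

For n independent Tl atoms, I(M+2)/I(M) = n · (abundance Tl-205) / (abundance Tl-203) = n · 0.705/0.295.
n = 2.3898 × 0.295/0.705 = 1.00 ≈ 1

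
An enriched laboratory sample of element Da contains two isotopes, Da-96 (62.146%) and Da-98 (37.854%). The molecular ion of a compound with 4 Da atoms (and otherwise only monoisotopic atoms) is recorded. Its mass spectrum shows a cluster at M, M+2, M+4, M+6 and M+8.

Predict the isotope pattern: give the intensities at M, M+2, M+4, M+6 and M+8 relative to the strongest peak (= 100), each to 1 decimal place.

41.0 : 100.0 : 91.4 : 37.1 : 5.6

Expanding (0.62146 + 0.37854)^4:
P(M) = 0.62146^4 = 0.149160
P(M+2) = 4 × 0.62146^3 × 0.37854^1 = 0.363422
P(M+4) = 6 × 0.62146^2 × 0.37854^2 = 0.332048
P(M+6) = 4 × 0.62146^1 × 0.37854^3 = 0.134837
P(M+8) = 0.37854^4 = 0.020533
The M+2 peak is largest (0.363422); scaling to 100 gives 41.0 : 100.0 : 91.4 : 37.1 : 5.6.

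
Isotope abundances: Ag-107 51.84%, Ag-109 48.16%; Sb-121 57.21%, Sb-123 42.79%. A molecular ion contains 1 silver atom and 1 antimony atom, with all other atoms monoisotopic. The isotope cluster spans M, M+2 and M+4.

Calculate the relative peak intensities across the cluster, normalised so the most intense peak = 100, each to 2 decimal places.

59.63 : 100.00 : 41.44

Silver pattern (n=1): 0.5184 : 0.4816
Antimony pattern (n=1): 0.5721 : 0.4279
Convolve the two distributions (both contribute in 2-u steps):
  M: 0.5184×0.5721 = 0.296577
  M+2: 0.5184×0.4279 + 0.4816×0.5721 = 0.497347
  M+4: 0.4816×0.4279 = 0.206077
Scale to base peak (0.497347) = 100: 59.63 : 100.00 : 41.44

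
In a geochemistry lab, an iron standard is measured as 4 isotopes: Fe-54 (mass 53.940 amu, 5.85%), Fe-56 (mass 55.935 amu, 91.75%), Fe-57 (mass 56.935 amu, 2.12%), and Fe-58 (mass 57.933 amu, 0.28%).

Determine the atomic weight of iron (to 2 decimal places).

Average mass = Σ (abundance × isotope mass) = 0.0585 × 53.940 + 0.9175 × 55.935 + 0.0212 × 56.935 + 0.0028 × 57.933
= 3.1555 + 51.3204 + 1.2070 + 0.1622 = 55.8451 amu

55.85 amu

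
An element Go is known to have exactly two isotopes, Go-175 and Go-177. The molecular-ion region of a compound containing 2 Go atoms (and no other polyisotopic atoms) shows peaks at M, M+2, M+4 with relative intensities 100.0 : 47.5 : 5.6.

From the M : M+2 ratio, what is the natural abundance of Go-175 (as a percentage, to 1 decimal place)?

If p is the fraction of Go that is Go-175, then I(M+2)/I(M) = [C(2,1)·p^1·(1−p)] / p^2 = 2·(1−p)/p = 47.5/100.0 = 0.4750
(1−p)/p = 0.4750/2 = 0.2375  ⇒  p = 1/(1 + 0.2375) = 0.8081
Go-175: 80.8%, Go-177: 19.2%.

80.8%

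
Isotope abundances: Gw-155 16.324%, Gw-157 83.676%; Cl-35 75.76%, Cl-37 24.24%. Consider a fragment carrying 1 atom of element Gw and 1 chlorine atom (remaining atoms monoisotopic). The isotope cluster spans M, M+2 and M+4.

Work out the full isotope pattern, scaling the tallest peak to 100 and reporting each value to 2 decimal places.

18.36 : 100.00 : 30.12

Element Gw pattern (n=1): 0.16324 : 0.83676
Chlorine pattern (n=1): 0.7576 : 0.2424
Convolve the two distributions (both contribute in 2-u steps):
  M: 0.16324×0.7576 = 0.123671
  M+2: 0.16324×0.2424 + 0.83676×0.7576 = 0.673499
  M+4: 0.83676×0.2424 = 0.202831
Scale to base peak (0.673499) = 100: 18.36 : 100.00 : 30.12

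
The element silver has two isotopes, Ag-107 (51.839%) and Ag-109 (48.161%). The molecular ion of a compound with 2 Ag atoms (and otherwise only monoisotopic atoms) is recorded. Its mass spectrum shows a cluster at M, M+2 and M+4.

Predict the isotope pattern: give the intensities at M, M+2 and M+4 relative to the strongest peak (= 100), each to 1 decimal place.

53.8 : 100.0 : 46.5

Expanding (0.51839 + 0.48161)^2:
P(M) = 0.51839^2 = 0.268728
P(M+2) = 2 × 0.51839^1 × 0.48161^1 = 0.499324
P(M+4) = 0.48161^2 = 0.231948
The M+2 peak is largest (0.499324); scaling to 100 gives 53.8 : 100.0 : 46.5.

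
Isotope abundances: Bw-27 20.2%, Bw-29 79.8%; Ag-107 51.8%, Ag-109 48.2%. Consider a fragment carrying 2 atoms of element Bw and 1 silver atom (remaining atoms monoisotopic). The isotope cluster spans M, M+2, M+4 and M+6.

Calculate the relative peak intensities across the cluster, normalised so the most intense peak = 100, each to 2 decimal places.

Element Bw pattern (n=2): 0.040804 : 0.322392 : 0.636804
Silver pattern (n=1): 0.5180 : 0.4820
Convolve the two distributions (both contribute in 2-u steps):
  M: 0.040804×0.5180 = 0.021136
  M+2: 0.040804×0.4820 + 0.322392×0.5180 = 0.186667
  M+4: 0.322392×0.4820 + 0.636804×0.5180 = 0.485257
  M+6: 0.636804×0.4820 = 0.306940
Scale to base peak (0.485257) = 100: 4.36 : 38.47 : 100.00 : 63.25

4.36 : 38.47 : 100.00 : 63.25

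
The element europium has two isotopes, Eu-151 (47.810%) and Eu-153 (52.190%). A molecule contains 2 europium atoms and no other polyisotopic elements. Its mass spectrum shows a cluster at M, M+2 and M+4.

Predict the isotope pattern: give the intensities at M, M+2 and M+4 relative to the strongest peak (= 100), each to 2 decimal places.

The 2 Eu atoms are independent, so intensities follow the terms of (0.47810 + 0.52190)^2.
P(M) = 0.47810^2 = 0.228580
P(M+2) = 2 × 0.47810^1 × 0.52190^1 = 0.499041
P(M+4) = 0.52190^2 = 0.272380
The M+2 peak is largest (0.499041); scaling to 100 gives 45.80 : 100.00 : 54.58.

45.80 : 100.00 : 54.58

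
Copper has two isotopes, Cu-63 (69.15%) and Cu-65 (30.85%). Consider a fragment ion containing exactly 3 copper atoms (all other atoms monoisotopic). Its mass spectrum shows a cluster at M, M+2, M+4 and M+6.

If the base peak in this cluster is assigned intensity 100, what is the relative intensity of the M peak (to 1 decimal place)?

Binomial terms of (0.6915 + 0.3085)^3: M 0.3307, M+2 0.4425, M+4 0.1974, M+6 0.0294 → M+2 is the base peak.
P(M+2) = C(3,1) × 0.6915^2 × 0.3085^1 = 3 × 0.47817225 × 0.3085 = 0.442548 (base)
P(M) = C(3,0) × 0.6915^3 × 0.3085^0 = 1 × 0.33065611 × 1.0000 = 0.330656
Relative intensity = 0.330656 / 0.442548 × 100 = 74.7

74.7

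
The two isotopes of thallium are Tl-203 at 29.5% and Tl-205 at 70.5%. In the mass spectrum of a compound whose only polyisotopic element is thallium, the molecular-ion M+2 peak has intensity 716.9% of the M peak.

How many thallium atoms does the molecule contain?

With n Tl atoms, P(M+2)/P(M) = C(n,1)·p^(n−1)q / p^n = n·q/p = n · 0.705/0.295.
n = 7.169 × 0.295/0.705 = 3.00 ≈ 3

3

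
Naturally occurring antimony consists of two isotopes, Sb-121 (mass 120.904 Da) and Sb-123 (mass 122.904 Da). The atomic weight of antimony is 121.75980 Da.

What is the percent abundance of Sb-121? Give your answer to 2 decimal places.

57.21%

Let x be the fractional abundance of Sb-121; then Sb-123 has abundance 1 − x.
120.904·x + 122.904·(1 − x) = 121.75980
(120.904 − 122.904)·x = 121.75980 − 122.904
x = -1.14420 / -2.000 = 0.57210 → 57.21% Sb-121, 42.79% Sb-123.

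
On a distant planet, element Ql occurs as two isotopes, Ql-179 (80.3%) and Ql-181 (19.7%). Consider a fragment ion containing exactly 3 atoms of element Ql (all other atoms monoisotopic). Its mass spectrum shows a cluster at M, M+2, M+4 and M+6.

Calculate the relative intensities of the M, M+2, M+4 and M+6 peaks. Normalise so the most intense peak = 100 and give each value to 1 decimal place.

The 3 Ql atoms are independent, so intensities follow the terms of (0.803 + 0.197)^3.
P(M) = 0.803^3 = 0.517782
P(M+2) = 3 × 0.803^2 × 0.197^1 = 0.381082
P(M+4) = 3 × 0.803^1 × 0.197^2 = 0.093491
P(M+6) = 0.197^3 = 0.007645
The M peak is largest (0.517782); scaling to 100 gives 100.0 : 73.6 : 18.1 : 1.5.

100.0 : 73.6 : 18.1 : 1.5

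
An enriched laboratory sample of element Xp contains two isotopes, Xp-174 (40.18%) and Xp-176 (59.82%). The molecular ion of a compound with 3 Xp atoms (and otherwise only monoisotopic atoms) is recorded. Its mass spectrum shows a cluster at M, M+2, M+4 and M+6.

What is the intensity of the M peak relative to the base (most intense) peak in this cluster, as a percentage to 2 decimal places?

15.04%

Term probabilities: M 0.0649, M+2 0.2897, M+4 0.4313, M+6 0.2141. Base peak = M+4.
P(M+4) = C(3,2) × 0.4018^1 × 0.5982^2 = 3 × 0.4018 × 0.35784324 = 0.431344 (base)
P(M) = C(3,0) × 0.4018^3 × 0.5982^0 = 1 × 0.06486789 × 1.0000 = 0.064868
Relative intensity = 0.064868 / 0.431344 × 100 = 15.04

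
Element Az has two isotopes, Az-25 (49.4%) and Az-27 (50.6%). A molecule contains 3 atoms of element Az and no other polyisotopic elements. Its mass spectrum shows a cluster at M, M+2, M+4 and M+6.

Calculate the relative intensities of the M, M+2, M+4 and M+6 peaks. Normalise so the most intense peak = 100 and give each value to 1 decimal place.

Expanding (0.494 + 0.506)^3:
P(M) = 0.494^3 = 0.120554
P(M+2) = 3 × 0.494^2 × 0.506^1 = 0.370447
P(M+4) = 3 × 0.494^1 × 0.506^2 = 0.379445
P(M+6) = 0.506^3 = 0.129554
The M+4 peak is largest (0.379445); scaling to 100 gives 31.8 : 97.6 : 100.0 : 34.1.

31.8 : 97.6 : 100.0 : 34.1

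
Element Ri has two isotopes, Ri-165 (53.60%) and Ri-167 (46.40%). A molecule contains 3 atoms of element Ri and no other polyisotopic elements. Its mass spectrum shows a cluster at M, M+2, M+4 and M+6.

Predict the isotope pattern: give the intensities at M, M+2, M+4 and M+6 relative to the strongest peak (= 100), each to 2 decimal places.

38.51 : 100.00 : 86.57 : 24.98

Expanding (0.5360 + 0.4640)^3:
P(M) = 0.5360^3 = 0.153991
P(M+2) = 3 × 0.5360^2 × 0.4640^1 = 0.399916
P(M+4) = 3 × 0.5360^1 × 0.4640^2 = 0.346196
P(M+6) = 0.4640^3 = 0.099897
The M+2 peak is largest (0.399916); scaling to 100 gives 38.51 : 100.00 : 86.57 : 24.98.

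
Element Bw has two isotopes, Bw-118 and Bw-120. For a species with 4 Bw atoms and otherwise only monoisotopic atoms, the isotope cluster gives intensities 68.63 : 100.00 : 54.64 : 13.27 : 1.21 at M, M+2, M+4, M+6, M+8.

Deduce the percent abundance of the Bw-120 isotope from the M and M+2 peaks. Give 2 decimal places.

26.70%

Write p for the Bw-118 fraction. I(M+2)/I(M) = [C(4,1)·p^3·(1−p)] / p^4 = 4·(1−p)/p = 100.00/68.63 = 1.4571
(1−p)/p = 1.4571/4 = 0.3643  ⇒  p = 1/(1 + 0.3643) = 0.7330
Bw-118: 73.30%, Bw-120: 26.70%.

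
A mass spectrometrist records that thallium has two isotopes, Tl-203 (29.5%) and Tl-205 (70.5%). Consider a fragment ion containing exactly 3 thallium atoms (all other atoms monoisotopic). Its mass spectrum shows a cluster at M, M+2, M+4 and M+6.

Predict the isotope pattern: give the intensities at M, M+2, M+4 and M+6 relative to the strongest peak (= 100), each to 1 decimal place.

5.8 : 41.8 : 100.0 : 79.7

Expanding (0.295 + 0.705)^3:
P(M) = 0.295^3 = 0.025672
P(M+2) = 3 × 0.295^2 × 0.705^1 = 0.184058
P(M+4) = 3 × 0.295^1 × 0.705^2 = 0.439867
P(M+6) = 0.705^3 = 0.350403
The M+4 peak is largest (0.439867); scaling to 100 gives 5.8 : 41.8 : 100.0 : 79.7.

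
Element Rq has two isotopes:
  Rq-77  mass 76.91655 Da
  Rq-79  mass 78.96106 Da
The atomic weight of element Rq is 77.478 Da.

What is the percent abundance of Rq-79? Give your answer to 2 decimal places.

27.46%

Writing the weighted mean with unknown fraction x of Rq-77:
76.91655·x + 78.96106·(1 − x) = 77.478
(76.91655 − 78.96106)·x = 77.478 − 78.96106
x = -1.48306 / -2.04451 = 0.72539 → 72.54% Rq-77, 27.46% Rq-79.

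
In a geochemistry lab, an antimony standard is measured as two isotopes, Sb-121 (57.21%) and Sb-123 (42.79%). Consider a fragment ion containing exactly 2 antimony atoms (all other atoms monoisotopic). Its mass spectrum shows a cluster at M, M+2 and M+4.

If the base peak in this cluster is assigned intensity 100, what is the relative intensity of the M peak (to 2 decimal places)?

66.85

Term probabilities: M 0.3273, M+2 0.4896, M+4 0.1831. Base peak = M+2.
P(M+2) = C(2,1) × 0.5721^1 × 0.4279^1 = 2 × 0.5721 × 0.4279 = 0.489603 (base)
P(M) = C(2,0) × 0.5721^2 × 0.4279^0 = 1 × 0.32729841 × 1.0000 = 0.327298
Relative intensity = 0.327298 / 0.489603 × 100 = 66.85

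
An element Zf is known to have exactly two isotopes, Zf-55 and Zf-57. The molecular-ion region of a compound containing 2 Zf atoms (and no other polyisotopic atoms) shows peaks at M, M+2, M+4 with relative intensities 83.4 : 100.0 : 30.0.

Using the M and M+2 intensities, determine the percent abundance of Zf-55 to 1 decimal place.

If p is the fraction of Zf that is Zf-55, then I(M+2)/I(M) = [C(2,1)·p^1·(1−p)] / p^2 = 2·(1−p)/p = 100.0/83.4 = 1.1990
(1−p)/p = 1.1990/2 = 0.5995  ⇒  p = 1/(1 + 0.5995) = 0.6252
Zf-55: 62.5%, Zf-57: 37.5%.

62.5%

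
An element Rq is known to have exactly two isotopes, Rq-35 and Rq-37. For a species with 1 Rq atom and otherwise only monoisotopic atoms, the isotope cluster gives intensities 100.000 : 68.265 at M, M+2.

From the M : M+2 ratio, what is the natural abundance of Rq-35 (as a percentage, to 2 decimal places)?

59.43%

Let p = fractional abundance of Rq-35. I(M+2)/I(M) = [C(1,1)·p^0·(1−p)] / p^1 = 1·(1−p)/p = 68.265/100.000 = 0.6826
(1−p)/p = 0.6826/1 = 0.6826  ⇒  p = 1/(1 + 0.6826) = 0.5943
Rq-35: 59.43%, Rq-37: 40.57%.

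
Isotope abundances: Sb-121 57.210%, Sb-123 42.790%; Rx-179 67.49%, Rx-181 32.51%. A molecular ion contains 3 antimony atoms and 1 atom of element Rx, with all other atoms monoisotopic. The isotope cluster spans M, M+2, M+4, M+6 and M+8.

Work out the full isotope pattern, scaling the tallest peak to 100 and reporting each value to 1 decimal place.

36.2 : 98.8 : 100.0 : 44.5 : 7.3

Antimony pattern (n=3): 0.18724742 : 0.42015297 : 0.3142518 : 0.07834781
Element Rx pattern (n=1): 0.6749 : 0.3251
Convolve the two distributions (both contribute in 2-u steps):
  M: 0.18724742×0.6749 = 0.126373
  M+2: 0.18724742×0.3251 + 0.42015297×0.6749 = 0.344435
  M+4: 0.42015297×0.3251 + 0.3142518×0.6749 = 0.348680
  M+6: 0.3142518×0.3251 + 0.07834781×0.6749 = 0.155040
  M+8: 0.07834781×0.3251 = 0.025471
Scale to base peak (0.348680) = 100: 36.2 : 98.8 : 100.0 : 44.5 : 7.3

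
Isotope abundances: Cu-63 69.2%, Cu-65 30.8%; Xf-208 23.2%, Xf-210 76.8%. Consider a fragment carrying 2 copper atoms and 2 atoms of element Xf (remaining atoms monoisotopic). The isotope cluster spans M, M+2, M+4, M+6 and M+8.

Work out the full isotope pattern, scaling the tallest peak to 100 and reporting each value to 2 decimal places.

Copper pattern (n=2): 0.478864 : 0.426272 : 0.094864
Element Xf pattern (n=2): 0.053824 : 0.356352 : 0.589824
Convolve the two distributions (both contribute in 2-u steps):
  M: 0.478864×0.053824 = 0.025774
  M+2: 0.478864×0.356352 + 0.426272×0.053824 = 0.193588
  M+4: 0.478864×0.589824 + 0.426272×0.356352 + 0.094864×0.053824 = 0.439454
  M+6: 0.426272×0.589824 + 0.094864×0.356352 = 0.285230
  M+8: 0.094864×0.589824 = 0.055953
Scale to base peak (0.439454) = 100: 5.87 : 44.05 : 100.00 : 64.91 : 12.73

5.87 : 44.05 : 100.00 : 64.91 : 12.73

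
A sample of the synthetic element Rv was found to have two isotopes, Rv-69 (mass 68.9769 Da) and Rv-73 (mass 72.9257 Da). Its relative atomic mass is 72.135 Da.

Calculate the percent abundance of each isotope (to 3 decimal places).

Let x be the fractional abundance of Rv-69; then Rv-73 has abundance 1 − x.
68.9769·x + 72.9257·(1 − x) = 72.135
(68.9769 − 72.9257)·x = 72.135 − 72.9257
x = -0.7907 / -3.9488 = 0.20024 → 20.024% Rv-69, 79.976% Rv-73.

Rv-69: 20.024%, Rv-73: 79.976%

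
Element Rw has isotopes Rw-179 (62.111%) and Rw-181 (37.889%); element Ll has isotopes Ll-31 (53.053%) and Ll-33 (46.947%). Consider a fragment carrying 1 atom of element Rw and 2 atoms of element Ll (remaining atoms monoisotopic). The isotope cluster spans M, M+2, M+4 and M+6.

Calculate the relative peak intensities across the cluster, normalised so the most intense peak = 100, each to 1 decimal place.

Element Rw pattern (n=1): 0.62111 : 0.37889
Element Ll pattern (n=2): 0.28146208 : 0.49813584 : 0.22040208
Convolve the two distributions (both contribute in 2-u steps):
  M: 0.62111×0.28146208 = 0.174819
  M+2: 0.62111×0.49813584 + 0.37889×0.28146208 = 0.416040
  M+4: 0.62111×0.22040208 + 0.37889×0.49813584 = 0.325633
  M+6: 0.37889×0.22040208 = 0.083508
Scale to base peak (0.416040) = 100: 42.0 : 100.0 : 78.3 : 20.1

42.0 : 100.0 : 78.3 : 20.1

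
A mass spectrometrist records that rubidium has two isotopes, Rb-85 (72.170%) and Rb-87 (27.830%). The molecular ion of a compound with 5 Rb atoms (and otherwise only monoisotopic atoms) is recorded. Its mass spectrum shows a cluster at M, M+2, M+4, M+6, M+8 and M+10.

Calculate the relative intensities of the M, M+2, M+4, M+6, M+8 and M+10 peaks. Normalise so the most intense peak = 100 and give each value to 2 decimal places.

Each Rb atom is independently Rb-85 (p = 0.72170) or Rb-87 (q = 0.27830); the cluster is the binomial expansion (p + q)^5.
P(M) = 0.72170^5 = 0.195787
P(M+2) = 5 × 0.72170^4 × 0.27830^1 = 0.377494
P(M+4) = 10 × 0.72170^3 × 0.27830^2 = 0.291136
P(M+6) = 10 × 0.72170^2 × 0.27830^3 = 0.112267
P(M+8) = 5 × 0.72170^1 × 0.27830^4 = 0.021646
P(M+10) = 0.27830^5 = 0.001669
The M+2 peak is largest (0.377494); scaling to 100 gives 51.86 : 100.00 : 77.12 : 29.74 : 5.73 : 0.44.

51.86 : 100.00 : 77.12 : 29.74 : 5.73 : 0.44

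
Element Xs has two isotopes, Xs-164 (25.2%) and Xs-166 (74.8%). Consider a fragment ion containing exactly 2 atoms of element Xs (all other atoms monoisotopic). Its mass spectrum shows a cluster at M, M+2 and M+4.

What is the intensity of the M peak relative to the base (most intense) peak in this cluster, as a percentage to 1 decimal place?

Term probabilities: M 0.0635, M+2 0.3770, M+4 0.5595. Base peak = M+4.
P(M+4) = C(2,2) × 0.252^0 × 0.748^2 = 1 × 1.0000 × 0.559504 = 0.559504 (base)
P(M) = C(2,0) × 0.252^2 × 0.748^0 = 1 × 0.063504 × 1.0000 = 0.063504
Relative intensity = 0.063504 / 0.559504 × 100 = 11.4

11.4%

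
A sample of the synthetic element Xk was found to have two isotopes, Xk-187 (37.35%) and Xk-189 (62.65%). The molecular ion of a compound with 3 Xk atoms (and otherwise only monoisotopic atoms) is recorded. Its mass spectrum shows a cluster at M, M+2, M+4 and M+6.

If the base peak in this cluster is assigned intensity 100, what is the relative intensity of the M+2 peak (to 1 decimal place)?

(0.3735 + 0.6265)^3 gives M 0.0521, M+2 0.2622, M+4 0.4398, M+6 0.2459; the largest is M+4.
P(M+4) = C(3,2) × 0.3735^1 × 0.6265^2 = 3 × 0.3735 × 0.39250225 = 0.439799 (base)
P(M+2) = C(3,1) × 0.3735^2 × 0.6265^1 = 3 × 0.13950225 × 0.6265 = 0.262194
Relative intensity = 0.262194 / 0.439799 × 100 = 59.6

59.6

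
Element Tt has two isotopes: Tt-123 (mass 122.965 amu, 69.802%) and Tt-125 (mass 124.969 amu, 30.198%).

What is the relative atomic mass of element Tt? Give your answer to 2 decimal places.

The abundance-weighted mean is 0.69802 × 122.965 + 0.30198 × 124.969
= 85.8320 + 37.7381 = 123.5701 amu

123.57 amu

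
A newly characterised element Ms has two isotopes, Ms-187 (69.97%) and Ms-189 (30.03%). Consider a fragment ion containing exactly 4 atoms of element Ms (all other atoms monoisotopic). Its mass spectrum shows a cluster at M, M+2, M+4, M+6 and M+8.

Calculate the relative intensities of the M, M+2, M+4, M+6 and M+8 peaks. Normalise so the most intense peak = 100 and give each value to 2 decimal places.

58.25 : 100.00 : 64.38 : 18.42 : 1.98

The 4 Ms atoms are independent, so intensities follow the terms of (0.6997 + 0.3003)^4.
P(M) = 0.6997^4 = 0.239689
P(M+2) = 4 × 0.6997^3 × 0.3003^1 = 0.411482
P(M+4) = 6 × 0.6997^2 × 0.3003^2 = 0.264902
P(M+6) = 4 × 0.6997^1 × 0.3003^3 = 0.075795
P(M+8) = 0.3003^4 = 0.008132
The M+2 peak is largest (0.411482); scaling to 100 gives 58.25 : 100.00 : 64.38 : 18.42 : 1.98.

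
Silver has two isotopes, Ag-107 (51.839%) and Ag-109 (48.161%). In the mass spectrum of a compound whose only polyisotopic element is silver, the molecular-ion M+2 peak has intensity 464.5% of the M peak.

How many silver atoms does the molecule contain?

5

With n Ag atoms, P(M+2)/P(M) = C(n,1)·p^(n−1)q / p^n = n·q/p = n · 0.48161/0.51839.
n = 4.645 × 0.51839/0.48161 = 5.00 ≈ 5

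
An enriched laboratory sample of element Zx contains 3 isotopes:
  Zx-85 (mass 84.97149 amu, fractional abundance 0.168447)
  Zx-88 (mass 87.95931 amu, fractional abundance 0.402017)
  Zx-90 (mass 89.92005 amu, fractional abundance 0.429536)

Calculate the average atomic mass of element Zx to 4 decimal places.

88.2982 amu

Weight each isotope mass by its fractional abundance: 0.168447 × 84.97149 + 0.402017 × 87.95931 + 0.429536 × 89.92005
= 14.313193 + 35.361138 + 38.623899 = 88.298230 amu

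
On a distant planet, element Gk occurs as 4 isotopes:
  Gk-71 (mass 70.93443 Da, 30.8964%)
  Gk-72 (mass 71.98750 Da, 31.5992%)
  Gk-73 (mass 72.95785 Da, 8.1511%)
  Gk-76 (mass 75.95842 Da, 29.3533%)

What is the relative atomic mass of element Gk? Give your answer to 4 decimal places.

Weight each isotope mass by its fractional abundance: 0.308964 × 70.93443 + 0.315992 × 71.98750 + 0.081511 × 72.95785 + 0.293533 × 75.95842
= 21.916185 + 22.747474 + 5.946867 + 22.296303 = 72.906829 Da

72.9068 Da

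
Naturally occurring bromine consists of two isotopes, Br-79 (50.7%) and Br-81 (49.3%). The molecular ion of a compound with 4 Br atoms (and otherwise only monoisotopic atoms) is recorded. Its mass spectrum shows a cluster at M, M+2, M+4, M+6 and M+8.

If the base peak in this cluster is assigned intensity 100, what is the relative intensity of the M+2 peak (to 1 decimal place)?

Term probabilities: M 0.0661, M+2 0.2570, M+4 0.3749, M+6 0.2430, M+8 0.0591. Base peak = M+4.
P(M+4) = C(4,2) × 0.507^2 × 0.493^2 = 6 × 0.257049 × 0.243049 = 0.374853 (base)
P(M+2) = C(4,1) × 0.507^3 × 0.493^1 = 4 × 0.13032384 × 0.4930 = 0.256999
Relative intensity = 0.256999 / 0.374853 × 100 = 68.6

68.6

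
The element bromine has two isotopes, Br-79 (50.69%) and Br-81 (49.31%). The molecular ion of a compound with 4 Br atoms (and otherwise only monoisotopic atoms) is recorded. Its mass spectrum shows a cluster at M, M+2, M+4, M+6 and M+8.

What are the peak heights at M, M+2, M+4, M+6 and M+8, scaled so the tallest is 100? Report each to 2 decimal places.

The 4 Br atoms are independent, so intensities follow the terms of (0.5069 + 0.4931)^4.
P(M) = 0.5069^4 = 0.066022
P(M+2) = 4 × 0.5069^3 × 0.4931^1 = 0.256899
P(M+4) = 6 × 0.5069^2 × 0.4931^2 = 0.374857
P(M+6) = 4 × 0.5069^1 × 0.4931^3 = 0.243101
P(M+8) = 0.4931^4 = 0.059121
The M+4 peak is largest (0.374857); scaling to 100 gives 17.61 : 68.53 : 100.00 : 64.85 : 15.77.

17.61 : 68.53 : 100.00 : 64.85 : 15.77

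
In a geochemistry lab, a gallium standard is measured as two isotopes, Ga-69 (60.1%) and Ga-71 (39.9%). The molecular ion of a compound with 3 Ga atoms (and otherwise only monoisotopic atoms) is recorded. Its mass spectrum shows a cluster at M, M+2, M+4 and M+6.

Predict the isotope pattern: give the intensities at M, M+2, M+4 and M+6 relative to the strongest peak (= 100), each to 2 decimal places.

50.21 : 100.00 : 66.39 : 14.69

The 3 Ga atoms are independent, so intensities follow the terms of (0.601 + 0.399)^3.
P(M) = 0.601^3 = 0.217082
P(M+2) = 3 × 0.601^2 × 0.399^1 = 0.432358
P(M+4) = 3 × 0.601^1 × 0.399^2 = 0.287039
P(M+6) = 0.399^3 = 0.063521
The M+2 peak is largest (0.432358); scaling to 100 gives 50.21 : 100.00 : 66.39 : 14.69.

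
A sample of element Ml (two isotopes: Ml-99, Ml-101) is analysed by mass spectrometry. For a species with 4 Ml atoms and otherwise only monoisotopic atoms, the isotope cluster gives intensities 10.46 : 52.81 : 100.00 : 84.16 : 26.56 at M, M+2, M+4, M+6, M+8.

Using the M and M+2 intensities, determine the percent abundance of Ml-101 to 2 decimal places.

55.80%

Write p for the Ml-99 fraction. I(M+2)/I(M) = [C(4,1)·p^3·(1−p)] / p^4 = 4·(1−p)/p = 52.81/10.46 = 5.0488
(1−p)/p = 5.0488/4 = 1.2622  ⇒  p = 1/(1 + 1.2622) = 0.4420
Ml-99: 44.20%, Ml-101: 55.80%.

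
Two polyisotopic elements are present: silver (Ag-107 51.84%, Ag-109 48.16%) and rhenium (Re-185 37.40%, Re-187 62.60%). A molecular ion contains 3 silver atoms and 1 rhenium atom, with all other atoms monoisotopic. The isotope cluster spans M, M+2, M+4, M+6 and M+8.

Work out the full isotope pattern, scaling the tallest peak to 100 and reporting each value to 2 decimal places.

Silver pattern (n=3): 0.13931407 : 0.38827347 : 0.36071085 : 0.11170161
Rhenium pattern (n=1): 0.3740 : 0.6260
Convolve the two distributions (both contribute in 2-u steps):
  M: 0.13931407×0.3740 = 0.052103
  M+2: 0.13931407×0.6260 + 0.38827347×0.3740 = 0.232425
  M+4: 0.38827347×0.6260 + 0.36071085×0.3740 = 0.377965
  M+6: 0.36071085×0.6260 + 0.11170161×0.3740 = 0.267581
  M+8: 0.11170161×0.6260 = 0.069925
Scale to base peak (0.377965) = 100: 13.79 : 61.49 : 100.00 : 70.80 : 18.50

13.79 : 61.49 : 100.00 : 70.80 : 18.50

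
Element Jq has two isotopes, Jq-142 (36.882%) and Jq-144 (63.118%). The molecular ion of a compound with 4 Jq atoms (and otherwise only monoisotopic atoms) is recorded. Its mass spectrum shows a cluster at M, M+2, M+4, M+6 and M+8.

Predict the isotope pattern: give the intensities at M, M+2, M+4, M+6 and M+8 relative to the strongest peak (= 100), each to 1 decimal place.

5.0 : 34.1 : 87.7 : 100.0 : 42.8

The 4 Jq atoms are independent, so intensities follow the terms of (0.36882 + 0.63118)^4.
P(M) = 0.36882^4 = 0.018504
P(M+2) = 4 × 0.36882^3 × 0.63118^1 = 0.126665
P(M+4) = 6 × 0.36882^2 × 0.63118^2 = 0.325152
P(M+6) = 4 × 0.36882^1 × 0.63118^3 = 0.370966
P(M+8) = 0.63118^4 = 0.158713
The M+6 peak is largest (0.370966); scaling to 100 gives 5.0 : 34.1 : 87.7 : 100.0 : 42.8.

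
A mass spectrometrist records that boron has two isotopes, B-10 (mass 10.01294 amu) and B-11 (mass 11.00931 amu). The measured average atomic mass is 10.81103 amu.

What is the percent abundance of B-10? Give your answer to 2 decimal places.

Let x be the fractional abundance of B-10; then B-11 has abundance 1 − x.
10.01294·x + 11.00931·(1 − x) = 10.81103
(10.01294 − 11.00931)·x = 10.81103 − 11.00931
x = -0.19828 / -0.99637 = 0.19900 → 19.90% B-10, 80.10% B-11.

19.90%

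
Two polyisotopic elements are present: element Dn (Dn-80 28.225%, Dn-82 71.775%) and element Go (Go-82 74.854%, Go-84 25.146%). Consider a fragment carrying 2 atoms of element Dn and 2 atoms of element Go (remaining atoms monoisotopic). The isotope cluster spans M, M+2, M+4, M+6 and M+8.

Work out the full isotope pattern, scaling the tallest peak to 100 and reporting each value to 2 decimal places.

Element Dn pattern (n=2): 0.07966506 : 0.40516988 : 0.51516506
Element Go pattern (n=2): 0.56031213 : 0.37645574 : 0.06323213
Convolve the two distributions (both contribute in 2-u steps):
  M: 0.07966506×0.56031213 = 0.044637
  M+2: 0.07966506×0.37645574 + 0.40516988×0.56031213 = 0.257012
  M+4: 0.07966506×0.06323213 + 0.40516988×0.37645574 + 0.51516506×0.56031213 = 0.446219
  M+6: 0.40516988×0.06323213 + 0.51516506×0.37645574 = 0.219557
  M+8: 0.51516506×0.06323213 = 0.032575
Scale to base peak (0.446219) = 100: 10.00 : 57.60 : 100.00 : 49.20 : 7.30

10.00 : 57.60 : 100.00 : 49.20 : 7.30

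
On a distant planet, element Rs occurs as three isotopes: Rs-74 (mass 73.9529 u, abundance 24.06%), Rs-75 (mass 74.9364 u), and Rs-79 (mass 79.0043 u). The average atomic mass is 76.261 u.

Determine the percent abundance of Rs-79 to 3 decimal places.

38.379%

Let x and y be the fractions of Rs-75 and Rs-79. Then x + y = 1 − 0.2406 = 0.7594 and 74.9364x + 79.0043y = 76.261 − 0.2406×73.9529 = 58.46793226.
Substituting: 74.9364x + 79.0043(0.7594 − x) = 58.46793226
(74.9364 − 79.0043)x = -1.52793316  ⇒  x = 0.37561, y = 0.38379
Rs-75: 37.561%, Rs-79: 38.379%.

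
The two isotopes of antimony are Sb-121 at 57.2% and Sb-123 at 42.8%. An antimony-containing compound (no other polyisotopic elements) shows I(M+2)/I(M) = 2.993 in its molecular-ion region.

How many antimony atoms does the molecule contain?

The M+2/M ratio from n Sb atoms is n · q/p = n · 0.428/0.572.
n = 2.993 × 0.572/0.428 = 4.00 ≈ 4

4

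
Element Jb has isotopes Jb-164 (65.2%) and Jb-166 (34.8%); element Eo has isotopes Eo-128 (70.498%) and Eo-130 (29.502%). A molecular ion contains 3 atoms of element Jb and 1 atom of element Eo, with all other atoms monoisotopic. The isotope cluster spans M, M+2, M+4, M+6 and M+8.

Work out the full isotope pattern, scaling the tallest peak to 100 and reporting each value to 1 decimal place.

Element Jb pattern (n=3): 0.27716781 : 0.44380858 : 0.23687942 : 0.04214419
Element Eo pattern (n=1): 0.70498 : 0.29502
Convolve the two distributions (both contribute in 2-u steps):
  M: 0.27716781×0.70498 = 0.195398
  M+2: 0.27716781×0.29502 + 0.44380858×0.70498 = 0.394646
  M+4: 0.44380858×0.29502 + 0.23687942×0.70498 = 0.297928
  M+6: 0.23687942×0.29502 + 0.04214419×0.70498 = 0.099595
  M+8: 0.04214419×0.29502 = 0.012433
Scale to base peak (0.394646) = 100: 49.5 : 100.0 : 75.5 : 25.2 : 3.2

49.5 : 100.0 : 75.5 : 25.2 : 3.2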